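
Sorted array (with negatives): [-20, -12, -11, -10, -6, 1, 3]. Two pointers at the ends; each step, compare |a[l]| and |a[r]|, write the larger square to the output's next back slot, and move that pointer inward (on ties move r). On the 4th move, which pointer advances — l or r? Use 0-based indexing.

[0,6] |-20|>|3| out[6]=400 → l++
[1,6] |-12|>|3| out[5]=144 → l++
[2,6] |-11|>|3| out[4]=121 → l++
[3,6] |-10|>|3| out[3]=100 → l++

l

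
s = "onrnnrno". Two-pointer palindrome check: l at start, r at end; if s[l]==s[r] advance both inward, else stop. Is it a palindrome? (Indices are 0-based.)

palindrome

l=0 r=7: 'o'=='o', l++,r--
l=1 r=6: 'n'=='n', l++,r--
l=2 r=5: 'r'=='r', l++,r--
l=3 r=4: 'n'=='n', l++,r--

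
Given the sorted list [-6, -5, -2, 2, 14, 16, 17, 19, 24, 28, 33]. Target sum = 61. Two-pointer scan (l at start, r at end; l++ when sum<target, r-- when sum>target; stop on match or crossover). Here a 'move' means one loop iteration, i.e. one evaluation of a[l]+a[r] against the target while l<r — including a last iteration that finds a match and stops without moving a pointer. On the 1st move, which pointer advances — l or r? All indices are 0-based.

l

l=0 r=10: -6+33=27 <61, l++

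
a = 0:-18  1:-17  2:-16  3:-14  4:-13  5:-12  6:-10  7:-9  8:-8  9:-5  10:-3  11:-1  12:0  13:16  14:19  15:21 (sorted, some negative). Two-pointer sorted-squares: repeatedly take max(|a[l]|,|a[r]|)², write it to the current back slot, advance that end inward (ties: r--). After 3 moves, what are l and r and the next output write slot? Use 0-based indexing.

l=1, r=13, next write slot=12

l=0 r=15: |-18|<=|21| out[15]=441, r--
l=0 r=14: |-18|<=|19| out[14]=361, r--
l=0 r=13: |-18|>|16| out[13]=324, l++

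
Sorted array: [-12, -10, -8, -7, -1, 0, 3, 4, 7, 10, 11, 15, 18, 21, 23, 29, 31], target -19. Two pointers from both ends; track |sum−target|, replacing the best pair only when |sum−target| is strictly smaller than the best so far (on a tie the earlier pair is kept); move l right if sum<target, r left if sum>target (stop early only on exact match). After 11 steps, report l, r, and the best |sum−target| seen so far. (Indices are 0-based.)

l=0, r=5, best |Δ|=10

[0,16] -12+31=19 d=38 * → r--
[0,15] -12+29=17 d=36 * → r--
[0,14] -12+23=11 d=30 * → r--
[0,13] -12+21=9 d=28 * → r--
[0,12] -12+18=6 d=25 * → r--
[0,11] -12+15=3 d=22 * → r--
[0,10] -12+11=-1 d=18 * → r--
[0,9] -12+10=-2 d=17 * → r--
[0,8] -12+7=-5 d=14 * → r--
[0,7] -12+4=-8 d=11 * → r--
[0,6] -12+3=-9 d=10 * → r--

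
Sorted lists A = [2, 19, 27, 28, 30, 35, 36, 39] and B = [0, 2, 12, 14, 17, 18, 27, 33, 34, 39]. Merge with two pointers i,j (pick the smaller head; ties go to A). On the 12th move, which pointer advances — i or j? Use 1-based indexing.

i

[i=1,j=1] A[i]=2>B[j]=0 take 0 → j++
[i=1,j=2] A[i]=2<=B[j]=2 take 2 → i++
[i=2,j=2] A[i]=19>B[j]=2 take 2 → j++
[i=2,j=3] A[i]=19>B[j]=12 take 12 → j++
[i=2,j=4] A[i]=19>B[j]=14 take 14 → j++
[i=2,j=5] A[i]=19>B[j]=17 take 17 → j++
[i=2,j=6] A[i]=19>B[j]=18 take 18 → j++
[i=2,j=7] A[i]=19<=B[j]=27 take 19 → i++
[i=3,j=7] A[i]=27<=B[j]=27 take 27 → i++
[i=4,j=7] A[i]=28>B[j]=27 take 27 → j++
[i=4,j=8] A[i]=28<=B[j]=33 take 28 → i++
[i=5,j=8] A[i]=30<=B[j]=33 take 30 → i++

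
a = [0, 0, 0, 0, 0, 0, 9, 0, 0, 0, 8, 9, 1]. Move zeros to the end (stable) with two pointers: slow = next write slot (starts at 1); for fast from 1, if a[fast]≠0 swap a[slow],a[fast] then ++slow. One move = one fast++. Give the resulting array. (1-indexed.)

[9, 8, 9, 1, 0, 0, 0, 0, 0, 0, 0, 0, 0]

(s=1,f=1) a[fast]=0 → fast++
(s=1,f=2) a[fast]=0 → fast++
(s=1,f=3) a[fast]=0 → fast++
(s=1,f=4) a[fast]=0 → fast++
(s=1,f=5) a[fast]=0 → fast++
(s=1,f=6) a[fast]=0 → fast++
(s=1,f=7) a[fast]=9≠0 swap→a[1]=9 → slow++,fast++
(s=2,f=8) a[fast]=0 → fast++
(s=2,f=9) a[fast]=0 → fast++
(s=2,f=10) a[fast]=0 → fast++
(s=2,f=11) a[fast]=8≠0 swap→a[2]=8 → slow++,fast++
(s=3,f=12) a[fast]=9≠0 swap→a[3]=9 → slow++,fast++
(s=4,f=13) a[fast]=1≠0 swap→a[4]=1 → slow++,fast++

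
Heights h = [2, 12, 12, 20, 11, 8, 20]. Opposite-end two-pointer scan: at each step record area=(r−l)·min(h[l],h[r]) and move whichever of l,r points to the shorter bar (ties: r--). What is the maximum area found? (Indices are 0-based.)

l=0 r=6: min(2,20)*6=12 best=12 *, l++
l=1 r=6: min(12,20)*5=60 best=60 *, l++
l=2 r=6: min(12,20)*4=48 best=60, l++
l=3 r=6: min(20,20)*3=60 best=60, r--
l=3 r=5: min(20,8)*2=16 best=60, r--
l=3 r=4: min(20,11)*1=11 best=60, r--

max area = 60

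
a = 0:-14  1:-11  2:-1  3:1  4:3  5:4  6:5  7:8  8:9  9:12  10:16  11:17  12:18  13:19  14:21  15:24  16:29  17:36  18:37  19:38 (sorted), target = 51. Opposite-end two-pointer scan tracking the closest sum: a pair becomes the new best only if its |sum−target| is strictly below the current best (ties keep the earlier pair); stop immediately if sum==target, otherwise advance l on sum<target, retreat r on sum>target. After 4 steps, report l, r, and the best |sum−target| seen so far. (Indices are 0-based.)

l=0 r=19: -14+38=24 d=27 *, l++
l=1 r=19: -11+38=27 d=24 *, l++
l=2 r=19: -1+38=37 d=14 *, l++
l=3 r=19: 1+38=39 d=12 *, l++

l=4, r=19, best |Δ|=12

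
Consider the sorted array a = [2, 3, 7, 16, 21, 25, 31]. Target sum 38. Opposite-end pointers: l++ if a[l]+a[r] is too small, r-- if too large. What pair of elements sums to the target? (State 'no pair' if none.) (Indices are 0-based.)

(7, 31)

l=0 r=6: 2+31=33 <38, l++
l=1 r=6: 3+31=34 <38, l++
l=2 r=6: 7+31=38, found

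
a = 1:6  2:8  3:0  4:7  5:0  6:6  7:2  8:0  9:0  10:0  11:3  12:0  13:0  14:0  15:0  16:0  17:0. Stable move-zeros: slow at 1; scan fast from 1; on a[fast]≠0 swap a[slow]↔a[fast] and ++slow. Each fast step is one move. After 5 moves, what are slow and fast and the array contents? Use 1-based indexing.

slow=4, fast=6, a=[6, 8, 7, 0, 0, 6, 2, 0, 0, 0, 3, 0, 0, 0, 0, 0, 0]

slow=1 fast=1: a[fast]=6≠0 swap→a[1]=6, slow++,fast++
slow=2 fast=2: a[fast]=8≠0 swap→a[2]=8, slow++,fast++
slow=3 fast=3: a[fast]=0, fast++
slow=3 fast=4: a[fast]=7≠0 swap→a[3]=7, slow++,fast++
slow=4 fast=5: a[fast]=0, fast++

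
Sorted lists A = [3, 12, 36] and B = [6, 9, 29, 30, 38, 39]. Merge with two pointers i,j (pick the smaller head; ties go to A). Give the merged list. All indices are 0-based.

[3, 6, 9, 12, 29, 30, 36, 38, 39]

i=0 j=0: A[i]=3<=B[j]=6 take 3, i++
i=1 j=0: A[i]=12>B[j]=6 take 6, j++
i=1 j=1: A[i]=12>B[j]=9 take 9, j++
i=1 j=2: A[i]=12<=B[j]=29 take 12, i++
i=2 j=2: A[i]=36>B[j]=29 take 29, j++
i=2 j=3: A[i]=36>B[j]=30 take 30, j++
i=2 j=4: A[i]=36<=B[j]=38 take 36, i++
i=3 j=4: A done, take B[j]=38, j++
i=3 j=5: A done, take B[j]=39, j++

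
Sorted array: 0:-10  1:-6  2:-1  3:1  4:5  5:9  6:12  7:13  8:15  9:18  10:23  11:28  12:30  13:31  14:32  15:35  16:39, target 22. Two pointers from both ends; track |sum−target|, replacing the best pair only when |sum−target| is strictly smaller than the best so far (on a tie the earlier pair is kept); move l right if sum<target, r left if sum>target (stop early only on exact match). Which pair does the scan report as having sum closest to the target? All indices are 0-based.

pair (-10, 32) with sum 22 (|Δ|=0)

l=0 r=16: -10+39=29 d=7 *, r--
l=0 r=15: -10+35=25 d=3 *, r--
l=0 r=14: -10+32=22 d=0 *, stop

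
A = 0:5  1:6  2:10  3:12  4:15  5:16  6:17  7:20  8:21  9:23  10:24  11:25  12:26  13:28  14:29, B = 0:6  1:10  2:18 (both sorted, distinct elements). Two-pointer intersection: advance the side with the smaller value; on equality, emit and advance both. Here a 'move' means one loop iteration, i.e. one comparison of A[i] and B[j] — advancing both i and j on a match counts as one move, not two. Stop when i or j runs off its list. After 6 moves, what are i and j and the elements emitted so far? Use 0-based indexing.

[i=0,j=0] 5<6 → i++
[i=1,j=0] 6==6 emit → i++,j++
[i=2,j=1] 10==10 emit → i++,j++
[i=3,j=2] 12<18 → i++
[i=4,j=2] 15<18 → i++
[i=5,j=2] 16<18 → i++

i=6, j=2, emitted=[6, 10]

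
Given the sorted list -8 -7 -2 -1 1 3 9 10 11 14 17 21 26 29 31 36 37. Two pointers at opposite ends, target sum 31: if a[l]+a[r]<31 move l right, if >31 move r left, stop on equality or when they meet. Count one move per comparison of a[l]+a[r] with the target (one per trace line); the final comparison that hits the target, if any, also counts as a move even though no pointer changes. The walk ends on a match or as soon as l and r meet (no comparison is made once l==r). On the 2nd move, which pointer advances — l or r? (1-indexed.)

l

l=1 r=17: -8+37=29 <31, l++
l=2 r=17: -7+37=30 <31, l++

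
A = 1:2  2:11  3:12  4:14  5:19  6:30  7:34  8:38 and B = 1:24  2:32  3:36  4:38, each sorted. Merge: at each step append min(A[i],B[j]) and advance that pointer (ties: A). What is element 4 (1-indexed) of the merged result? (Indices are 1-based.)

i=1 j=1: A[i]=2<=B[j]=24 take 2, i++
i=2 j=1: A[i]=11<=B[j]=24 take 11, i++
i=3 j=1: A[i]=12<=B[j]=24 take 12, i++
i=4 j=1: A[i]=14<=B[j]=24 take 14, i++
i=5 j=1: A[i]=19<=B[j]=24 take 19, i++
i=6 j=1: A[i]=30>B[j]=24 take 24, j++
i=6 j=2: A[i]=30<=B[j]=32 take 30, i++
i=7 j=2: A[i]=34>B[j]=32 take 32, j++
i=7 j=3: A[i]=34<=B[j]=36 take 34, i++
i=8 j=3: A[i]=38>B[j]=36 take 36, j++
i=8 j=4: A[i]=38<=B[j]=38 take 38, i++
i=9 j=4: A done, take B[j]=38, j++

merged[4] = 14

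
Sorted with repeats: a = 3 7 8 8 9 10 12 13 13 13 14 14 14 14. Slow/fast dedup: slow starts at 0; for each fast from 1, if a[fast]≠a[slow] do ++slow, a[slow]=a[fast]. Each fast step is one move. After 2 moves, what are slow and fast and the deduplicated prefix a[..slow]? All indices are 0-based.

slow=2, fast=3, prefix=[3, 7, 8]

slow=0 fast=1: a[fast]=7≠a[slow]=3 write a[1]=7, slow++,fast++
slow=1 fast=2: a[fast]=8≠a[slow]=7 write a[2]=8, slow++,fast++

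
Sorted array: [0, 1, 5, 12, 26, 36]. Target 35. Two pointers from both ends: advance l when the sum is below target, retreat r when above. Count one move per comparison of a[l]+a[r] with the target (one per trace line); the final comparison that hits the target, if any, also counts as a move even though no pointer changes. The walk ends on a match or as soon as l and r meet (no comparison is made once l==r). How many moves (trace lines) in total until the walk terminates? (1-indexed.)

5 moves

l=1 r=6: 0+36=36 >35, r--
l=1 r=5: 0+26=26 <35, l++
l=2 r=5: 1+26=27 <35, l++
l=3 r=5: 5+26=31 <35, l++
l=4 r=5: 12+26=38 >35, r--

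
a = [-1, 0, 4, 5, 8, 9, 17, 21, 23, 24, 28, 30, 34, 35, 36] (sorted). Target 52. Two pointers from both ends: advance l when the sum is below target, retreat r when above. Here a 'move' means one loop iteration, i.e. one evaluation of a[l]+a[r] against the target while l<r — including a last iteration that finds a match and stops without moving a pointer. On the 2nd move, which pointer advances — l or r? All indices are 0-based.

l=0 r=14: -1+36=35 <52, l++
l=1 r=14: 0+36=36 <52, l++

l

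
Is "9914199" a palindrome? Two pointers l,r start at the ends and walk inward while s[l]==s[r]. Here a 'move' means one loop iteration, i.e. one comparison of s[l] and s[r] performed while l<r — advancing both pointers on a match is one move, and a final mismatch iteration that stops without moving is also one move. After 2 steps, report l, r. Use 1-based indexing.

[1,7] '9'=='9' → l++,r--
[2,6] '9'=='9' → l++,r--

l=3, r=5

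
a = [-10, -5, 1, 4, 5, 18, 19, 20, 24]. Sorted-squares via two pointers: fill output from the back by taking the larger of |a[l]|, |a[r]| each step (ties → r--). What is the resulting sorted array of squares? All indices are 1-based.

[1, 16, 25, 25, 100, 324, 361, 400, 576]

[1,9] |-10|<=|24| out[9]=576 → r--
[1,8] |-10|<=|20| out[8]=400 → r--
[1,7] |-10|<=|19| out[7]=361 → r--
[1,6] |-10|<=|18| out[6]=324 → r--
[1,5] |-10|>|5| out[5]=100 → l++
[2,5] |-5|<=|5| out[4]=25 → r--
[2,4] |-5|>|4| out[3]=25 → l++
[3,4] |1|<=|4| out[2]=16 → r--
[3,3] |1|<=|1| out[1]=1 → r--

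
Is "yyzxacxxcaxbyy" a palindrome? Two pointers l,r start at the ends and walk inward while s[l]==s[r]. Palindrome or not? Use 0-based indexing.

l=0 r=13: 'y'=='y', l++,r--
l=1 r=12: 'y'=='y', l++,r--
l=2 r=11: 'z'!='b', stop

not a palindrome (mismatch at 2,11)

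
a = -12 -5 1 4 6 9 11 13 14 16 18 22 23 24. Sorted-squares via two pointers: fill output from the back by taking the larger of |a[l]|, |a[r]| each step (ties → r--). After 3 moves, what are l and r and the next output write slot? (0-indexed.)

l=0, r=10, next write slot=10

l=0 r=13: |-12|<=|24| out[13]=576, r--
l=0 r=12: |-12|<=|23| out[12]=529, r--
l=0 r=11: |-12|<=|22| out[11]=484, r--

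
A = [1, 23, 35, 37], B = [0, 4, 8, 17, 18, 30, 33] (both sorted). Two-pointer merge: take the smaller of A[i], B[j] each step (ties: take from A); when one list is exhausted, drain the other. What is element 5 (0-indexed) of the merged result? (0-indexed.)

merged[5] = 18

[i=0,j=0] A[i]=1>B[j]=0 take 0 → j++
[i=0,j=1] A[i]=1<=B[j]=4 take 1 → i++
[i=1,j=1] A[i]=23>B[j]=4 take 4 → j++
[i=1,j=2] A[i]=23>B[j]=8 take 8 → j++
[i=1,j=3] A[i]=23>B[j]=17 take 17 → j++
[i=1,j=4] A[i]=23>B[j]=18 take 18 → j++
[i=1,j=5] A[i]=23<=B[j]=30 take 23 → i++
[i=2,j=5] A[i]=35>B[j]=30 take 30 → j++
[i=2,j=6] A[i]=35>B[j]=33 take 33 → j++
[i=2,j=7] B done, take A[i]=35 → i++
[i=3,j=7] B done, take A[i]=37 → i++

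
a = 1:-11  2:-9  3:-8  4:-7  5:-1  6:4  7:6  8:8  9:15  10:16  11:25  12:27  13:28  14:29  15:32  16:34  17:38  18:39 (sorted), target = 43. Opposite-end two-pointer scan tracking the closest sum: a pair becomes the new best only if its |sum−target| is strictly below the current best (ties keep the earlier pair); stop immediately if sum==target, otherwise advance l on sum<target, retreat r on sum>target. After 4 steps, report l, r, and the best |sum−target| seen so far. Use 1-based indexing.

l=5, r=18, best |Δ|=11

[1,18] -11+39=28 d=15 * → l++
[2,18] -9+39=30 d=13 * → l++
[3,18] -8+39=31 d=12 * → l++
[4,18] -7+39=32 d=11 * → l++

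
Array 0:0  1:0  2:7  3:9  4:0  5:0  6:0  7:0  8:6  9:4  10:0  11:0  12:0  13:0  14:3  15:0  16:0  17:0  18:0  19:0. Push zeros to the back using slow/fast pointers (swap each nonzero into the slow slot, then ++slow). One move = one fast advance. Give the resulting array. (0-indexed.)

[7, 9, 6, 4, 3, 0, 0, 0, 0, 0, 0, 0, 0, 0, 0, 0, 0, 0, 0, 0]

slow=0 fast=0: a[fast]=0, fast++
slow=0 fast=1: a[fast]=0, fast++
slow=0 fast=2: a[fast]=7≠0 swap→a[0]=7, slow++,fast++
slow=1 fast=3: a[fast]=9≠0 swap→a[1]=9, slow++,fast++
slow=2 fast=4: a[fast]=0, fast++
slow=2 fast=5: a[fast]=0, fast++
slow=2 fast=6: a[fast]=0, fast++
slow=2 fast=7: a[fast]=0, fast++
slow=2 fast=8: a[fast]=6≠0 swap→a[2]=6, slow++,fast++
slow=3 fast=9: a[fast]=4≠0 swap→a[3]=4, slow++,fast++
slow=4 fast=10: a[fast]=0, fast++
slow=4 fast=11: a[fast]=0, fast++
slow=4 fast=12: a[fast]=0, fast++
slow=4 fast=13: a[fast]=0, fast++
slow=4 fast=14: a[fast]=3≠0 swap→a[4]=3, slow++,fast++
slow=5 fast=15: a[fast]=0, fast++
slow=5 fast=16: a[fast]=0, fast++
slow=5 fast=17: a[fast]=0, fast++
slow=5 fast=18: a[fast]=0, fast++
slow=5 fast=19: a[fast]=0, fast++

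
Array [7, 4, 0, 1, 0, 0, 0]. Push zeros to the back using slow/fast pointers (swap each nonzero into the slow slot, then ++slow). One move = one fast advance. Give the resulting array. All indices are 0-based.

(s=0,f=0) a[fast]=7≠0 swap→a[0]=7 → slow++,fast++
(s=1,f=1) a[fast]=4≠0 swap→a[1]=4 → slow++,fast++
(s=2,f=2) a[fast]=0 → fast++
(s=2,f=3) a[fast]=1≠0 swap→a[2]=1 → slow++,fast++
(s=3,f=4) a[fast]=0 → fast++
(s=3,f=5) a[fast]=0 → fast++
(s=3,f=6) a[fast]=0 → fast++

[7, 4, 1, 0, 0, 0, 0]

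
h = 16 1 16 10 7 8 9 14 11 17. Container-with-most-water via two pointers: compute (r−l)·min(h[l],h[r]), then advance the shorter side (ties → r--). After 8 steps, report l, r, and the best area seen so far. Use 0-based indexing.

l=8, r=9, best area=144

l=0 r=9: min(16,17)*9=144 best=144 *, l++
l=1 r=9: min(1,17)*8=8 best=144, l++
l=2 r=9: min(16,17)*7=112 best=144, l++
l=3 r=9: min(10,17)*6=60 best=144, l++
l=4 r=9: min(7,17)*5=35 best=144, l++
l=5 r=9: min(8,17)*4=32 best=144, l++
l=6 r=9: min(9,17)*3=27 best=144, l++
l=7 r=9: min(14,17)*2=28 best=144, l++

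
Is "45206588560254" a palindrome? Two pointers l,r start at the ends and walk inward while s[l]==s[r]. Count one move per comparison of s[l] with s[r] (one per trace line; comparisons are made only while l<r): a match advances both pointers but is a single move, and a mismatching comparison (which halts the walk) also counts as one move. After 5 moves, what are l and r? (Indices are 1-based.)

l=6, r=9

l=1 r=14: '4'=='4', l++,r--
l=2 r=13: '5'=='5', l++,r--
l=3 r=12: '2'=='2', l++,r--
l=4 r=11: '0'=='0', l++,r--
l=5 r=10: '6'=='6', l++,r--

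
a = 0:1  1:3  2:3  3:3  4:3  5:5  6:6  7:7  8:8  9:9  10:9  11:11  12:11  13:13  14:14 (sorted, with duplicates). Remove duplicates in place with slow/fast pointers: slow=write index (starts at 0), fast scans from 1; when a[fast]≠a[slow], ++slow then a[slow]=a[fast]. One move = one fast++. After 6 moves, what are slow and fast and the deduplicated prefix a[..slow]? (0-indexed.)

slow=3, fast=7, prefix=[1, 3, 5, 6]

(s=0,f=1) a[fast]=3≠a[slow]=1 write a[1]=3 → slow++,fast++
(s=1,f=2) a[fast]=3=a[slow] dup → fast++
(s=1,f=3) a[fast]=3=a[slow] dup → fast++
(s=1,f=4) a[fast]=3=a[slow] dup → fast++
(s=1,f=5) a[fast]=5≠a[slow]=3 write a[2]=5 → slow++,fast++
(s=2,f=6) a[fast]=6≠a[slow]=5 write a[3]=6 → slow++,fast++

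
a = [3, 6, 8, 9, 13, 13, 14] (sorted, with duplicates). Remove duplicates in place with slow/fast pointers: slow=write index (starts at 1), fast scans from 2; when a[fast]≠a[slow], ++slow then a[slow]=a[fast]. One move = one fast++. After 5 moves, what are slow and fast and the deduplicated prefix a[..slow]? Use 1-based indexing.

slow=1 fast=2: a[fast]=6≠a[slow]=3 write a[2]=6, slow++,fast++
slow=2 fast=3: a[fast]=8≠a[slow]=6 write a[3]=8, slow++,fast++
slow=3 fast=4: a[fast]=9≠a[slow]=8 write a[4]=9, slow++,fast++
slow=4 fast=5: a[fast]=13≠a[slow]=9 write a[5]=13, slow++,fast++
slow=5 fast=6: a[fast]=13=a[slow] dup, fast++

slow=5, fast=7, prefix=[3, 6, 8, 9, 13]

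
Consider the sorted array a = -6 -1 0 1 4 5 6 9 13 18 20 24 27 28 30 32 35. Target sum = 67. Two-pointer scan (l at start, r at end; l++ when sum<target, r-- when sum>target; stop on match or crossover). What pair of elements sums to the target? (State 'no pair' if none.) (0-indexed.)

[0,16] -6+35=29 <67 → l++
[1,16] -1+35=34 <67 → l++
[2,16] 0+35=35 <67 → l++
[3,16] 1+35=36 <67 → l++
[4,16] 4+35=39 <67 → l++
[5,16] 5+35=40 <67 → l++
[6,16] 6+35=41 <67 → l++
[7,16] 9+35=44 <67 → l++
[8,16] 13+35=48 <67 → l++
[9,16] 18+35=53 <67 → l++
[10,16] 20+35=55 <67 → l++
[11,16] 24+35=59 <67 → l++
[12,16] 27+35=62 <67 → l++
[13,16] 28+35=63 <67 → l++
[14,16] 30+35=65 <67 → l++
[15,16] 32+35=67 → found

(32, 35)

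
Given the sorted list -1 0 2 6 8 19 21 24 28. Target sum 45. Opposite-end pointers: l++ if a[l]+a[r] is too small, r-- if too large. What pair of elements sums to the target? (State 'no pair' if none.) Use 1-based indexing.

(21, 24)

[1,9] -1+28=27 <45 → l++
[2,9] 0+28=28 <45 → l++
[3,9] 2+28=30 <45 → l++
[4,9] 6+28=34 <45 → l++
[5,9] 8+28=36 <45 → l++
[6,9] 19+28=47 >45 → r--
[6,8] 19+24=43 <45 → l++
[7,8] 21+24=45 → found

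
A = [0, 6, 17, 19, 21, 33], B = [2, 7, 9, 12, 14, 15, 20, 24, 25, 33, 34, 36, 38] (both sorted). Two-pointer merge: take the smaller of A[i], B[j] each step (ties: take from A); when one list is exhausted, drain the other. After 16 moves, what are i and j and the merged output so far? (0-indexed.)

i=6, j=10, merged so far=[0, 2, 6, 7, 9, 12, 14, 15, 17, 19, 20, 21, 24, 25, 33, 33]

i=0 j=0: A[i]=0<=B[j]=2 take 0, i++
i=1 j=0: A[i]=6>B[j]=2 take 2, j++
i=1 j=1: A[i]=6<=B[j]=7 take 6, i++
i=2 j=1: A[i]=17>B[j]=7 take 7, j++
i=2 j=2: A[i]=17>B[j]=9 take 9, j++
i=2 j=3: A[i]=17>B[j]=12 take 12, j++
i=2 j=4: A[i]=17>B[j]=14 take 14, j++
i=2 j=5: A[i]=17>B[j]=15 take 15, j++
i=2 j=6: A[i]=17<=B[j]=20 take 17, i++
i=3 j=6: A[i]=19<=B[j]=20 take 19, i++
i=4 j=6: A[i]=21>B[j]=20 take 20, j++
i=4 j=7: A[i]=21<=B[j]=24 take 21, i++
i=5 j=7: A[i]=33>B[j]=24 take 24, j++
i=5 j=8: A[i]=33>B[j]=25 take 25, j++
i=5 j=9: A[i]=33<=B[j]=33 take 33, i++
i=6 j=9: A done, take B[j]=33, j++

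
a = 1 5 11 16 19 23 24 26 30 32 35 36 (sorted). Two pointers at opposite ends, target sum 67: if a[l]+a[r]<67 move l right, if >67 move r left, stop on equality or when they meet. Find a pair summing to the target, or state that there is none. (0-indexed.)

l=0 r=11: 1+36=37 <67, l++
l=1 r=11: 5+36=41 <67, l++
l=2 r=11: 11+36=47 <67, l++
l=3 r=11: 16+36=52 <67, l++
l=4 r=11: 19+36=55 <67, l++
l=5 r=11: 23+36=59 <67, l++
l=6 r=11: 24+36=60 <67, l++
l=7 r=11: 26+36=62 <67, l++
l=8 r=11: 30+36=66 <67, l++
l=9 r=11: 32+36=68 >67, r--
l=9 r=10: 32+35=67, found

(32, 35)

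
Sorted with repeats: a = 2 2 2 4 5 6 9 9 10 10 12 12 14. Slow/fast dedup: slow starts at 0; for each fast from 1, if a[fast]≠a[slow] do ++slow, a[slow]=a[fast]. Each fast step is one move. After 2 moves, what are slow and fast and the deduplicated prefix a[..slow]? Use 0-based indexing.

slow=0, fast=3, prefix=[2]

(s=0,f=1) a[fast]=2=a[slow] dup → fast++
(s=0,f=2) a[fast]=2=a[slow] dup → fast++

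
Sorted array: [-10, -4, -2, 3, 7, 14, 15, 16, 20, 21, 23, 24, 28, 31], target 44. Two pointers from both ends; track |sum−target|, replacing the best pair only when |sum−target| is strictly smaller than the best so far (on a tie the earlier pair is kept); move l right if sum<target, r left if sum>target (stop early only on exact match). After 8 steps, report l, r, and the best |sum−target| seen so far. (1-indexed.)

l=1 r=14: -10+31=21 d=23 *, l++
l=2 r=14: -4+31=27 d=17 *, l++
l=3 r=14: -2+31=29 d=15 *, l++
l=4 r=14: 3+31=34 d=10 *, l++
l=5 r=14: 7+31=38 d=6 *, l++
l=6 r=14: 14+31=45 d=1 *, r--
l=6 r=13: 14+28=42 d=2, l++
l=7 r=13: 15+28=43 d=1, l++

l=8, r=13, best |Δ|=1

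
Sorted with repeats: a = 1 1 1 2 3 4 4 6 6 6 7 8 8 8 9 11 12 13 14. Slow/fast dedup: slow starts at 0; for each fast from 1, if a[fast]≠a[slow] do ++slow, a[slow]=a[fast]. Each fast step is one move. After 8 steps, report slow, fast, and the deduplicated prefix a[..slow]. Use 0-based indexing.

slow=4, fast=9, prefix=[1, 2, 3, 4, 6]

(s=0,f=1) a[fast]=1=a[slow] dup → fast++
(s=0,f=2) a[fast]=1=a[slow] dup → fast++
(s=0,f=3) a[fast]=2≠a[slow]=1 write a[1]=2 → slow++,fast++
(s=1,f=4) a[fast]=3≠a[slow]=2 write a[2]=3 → slow++,fast++
(s=2,f=5) a[fast]=4≠a[slow]=3 write a[3]=4 → slow++,fast++
(s=3,f=6) a[fast]=4=a[slow] dup → fast++
(s=3,f=7) a[fast]=6≠a[slow]=4 write a[4]=6 → slow++,fast++
(s=4,f=8) a[fast]=6=a[slow] dup → fast++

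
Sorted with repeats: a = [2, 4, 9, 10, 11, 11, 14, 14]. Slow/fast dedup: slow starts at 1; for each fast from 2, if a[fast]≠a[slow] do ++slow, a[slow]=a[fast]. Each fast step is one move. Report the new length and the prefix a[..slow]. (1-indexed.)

(s=1,f=2) a[fast]=4≠a[slow]=2 write a[2]=4 → slow++,fast++
(s=2,f=3) a[fast]=9≠a[slow]=4 write a[3]=9 → slow++,fast++
(s=3,f=4) a[fast]=10≠a[slow]=9 write a[4]=10 → slow++,fast++
(s=4,f=5) a[fast]=11≠a[slow]=10 write a[5]=11 → slow++,fast++
(s=5,f=6) a[fast]=11=a[slow] dup → fast++
(s=5,f=7) a[fast]=14≠a[slow]=11 write a[6]=14 → slow++,fast++
(s=6,f=8) a[fast]=14=a[slow] dup → fast++

length 6; prefix = [2, 4, 9, 10, 11, 14]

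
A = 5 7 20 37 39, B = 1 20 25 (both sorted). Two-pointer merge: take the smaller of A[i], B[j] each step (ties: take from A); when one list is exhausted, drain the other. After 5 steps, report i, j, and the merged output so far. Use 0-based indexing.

i=3, j=2, merged so far=[1, 5, 7, 20, 20]

[i=0,j=0] A[i]=5>B[j]=1 take 1 → j++
[i=0,j=1] A[i]=5<=B[j]=20 take 5 → i++
[i=1,j=1] A[i]=7<=B[j]=20 take 7 → i++
[i=2,j=1] A[i]=20<=B[j]=20 take 20 → i++
[i=3,j=1] A[i]=37>B[j]=20 take 20 → j++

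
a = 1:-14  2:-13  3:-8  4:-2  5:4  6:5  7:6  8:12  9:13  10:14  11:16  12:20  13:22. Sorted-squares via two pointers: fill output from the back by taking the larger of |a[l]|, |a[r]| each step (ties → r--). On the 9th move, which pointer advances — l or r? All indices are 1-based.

l

[1,13] |-14|<=|22| out[13]=484 → r--
[1,12] |-14|<=|20| out[12]=400 → r--
[1,11] |-14|<=|16| out[11]=256 → r--
[1,10] |-14|<=|14| out[10]=196 → r--
[1,9] |-14|>|13| out[9]=196 → l++
[2,9] |-13|<=|13| out[8]=169 → r--
[2,8] |-13|>|12| out[7]=169 → l++
[3,8] |-8|<=|12| out[6]=144 → r--
[3,7] |-8|>|6| out[5]=64 → l++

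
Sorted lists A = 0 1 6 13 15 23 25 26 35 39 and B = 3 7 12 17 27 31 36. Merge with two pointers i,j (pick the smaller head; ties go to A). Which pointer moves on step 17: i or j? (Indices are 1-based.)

[i=1,j=1] A[i]=0<=B[j]=3 take 0 → i++
[i=2,j=1] A[i]=1<=B[j]=3 take 1 → i++
[i=3,j=1] A[i]=6>B[j]=3 take 3 → j++
[i=3,j=2] A[i]=6<=B[j]=7 take 6 → i++
[i=4,j=2] A[i]=13>B[j]=7 take 7 → j++
[i=4,j=3] A[i]=13>B[j]=12 take 12 → j++
[i=4,j=4] A[i]=13<=B[j]=17 take 13 → i++
[i=5,j=4] A[i]=15<=B[j]=17 take 15 → i++
[i=6,j=4] A[i]=23>B[j]=17 take 17 → j++
[i=6,j=5] A[i]=23<=B[j]=27 take 23 → i++
[i=7,j=5] A[i]=25<=B[j]=27 take 25 → i++
[i=8,j=5] A[i]=26<=B[j]=27 take 26 → i++
[i=9,j=5] A[i]=35>B[j]=27 take 27 → j++
[i=9,j=6] A[i]=35>B[j]=31 take 31 → j++
[i=9,j=7] A[i]=35<=B[j]=36 take 35 → i++
[i=10,j=7] A[i]=39>B[j]=36 take 36 → j++
[i=10,j=8] B done, take A[i]=39 → i++

i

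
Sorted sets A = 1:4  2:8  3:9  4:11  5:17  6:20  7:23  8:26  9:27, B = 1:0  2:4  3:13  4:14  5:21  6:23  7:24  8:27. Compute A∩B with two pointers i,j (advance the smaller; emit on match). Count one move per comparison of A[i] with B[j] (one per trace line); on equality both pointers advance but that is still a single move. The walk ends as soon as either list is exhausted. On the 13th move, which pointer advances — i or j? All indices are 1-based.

[i=1,j=1] 4>0 → j++
[i=1,j=2] 4==4 emit → i++,j++
[i=2,j=3] 8<13 → i++
[i=3,j=3] 9<13 → i++
[i=4,j=3] 11<13 → i++
[i=5,j=3] 17>13 → j++
[i=5,j=4] 17>14 → j++
[i=5,j=5] 17<21 → i++
[i=6,j=5] 20<21 → i++
[i=7,j=5] 23>21 → j++
[i=7,j=6] 23==23 emit → i++,j++
[i=8,j=7] 26>24 → j++
[i=8,j=8] 26<27 → i++

i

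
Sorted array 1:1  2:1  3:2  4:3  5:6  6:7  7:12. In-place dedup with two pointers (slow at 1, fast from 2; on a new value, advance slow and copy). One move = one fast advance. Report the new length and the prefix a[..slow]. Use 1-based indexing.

(s=1,f=2) a[fast]=1=a[slow] dup → fast++
(s=1,f=3) a[fast]=2≠a[slow]=1 write a[2]=2 → slow++,fast++
(s=2,f=4) a[fast]=3≠a[slow]=2 write a[3]=3 → slow++,fast++
(s=3,f=5) a[fast]=6≠a[slow]=3 write a[4]=6 → slow++,fast++
(s=4,f=6) a[fast]=7≠a[slow]=6 write a[5]=7 → slow++,fast++
(s=5,f=7) a[fast]=12≠a[slow]=7 write a[6]=12 → slow++,fast++

length 6; prefix = [1, 2, 3, 6, 7, 12]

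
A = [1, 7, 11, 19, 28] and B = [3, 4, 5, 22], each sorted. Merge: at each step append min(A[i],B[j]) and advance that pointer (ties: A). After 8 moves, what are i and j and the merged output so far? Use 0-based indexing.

[i=0,j=0] A[i]=1<=B[j]=3 take 1 → i++
[i=1,j=0] A[i]=7>B[j]=3 take 3 → j++
[i=1,j=1] A[i]=7>B[j]=4 take 4 → j++
[i=1,j=2] A[i]=7>B[j]=5 take 5 → j++
[i=1,j=3] A[i]=7<=B[j]=22 take 7 → i++
[i=2,j=3] A[i]=11<=B[j]=22 take 11 → i++
[i=3,j=3] A[i]=19<=B[j]=22 take 19 → i++
[i=4,j=3] A[i]=28>B[j]=22 take 22 → j++

i=4, j=4, merged so far=[1, 3, 4, 5, 7, 11, 19, 22]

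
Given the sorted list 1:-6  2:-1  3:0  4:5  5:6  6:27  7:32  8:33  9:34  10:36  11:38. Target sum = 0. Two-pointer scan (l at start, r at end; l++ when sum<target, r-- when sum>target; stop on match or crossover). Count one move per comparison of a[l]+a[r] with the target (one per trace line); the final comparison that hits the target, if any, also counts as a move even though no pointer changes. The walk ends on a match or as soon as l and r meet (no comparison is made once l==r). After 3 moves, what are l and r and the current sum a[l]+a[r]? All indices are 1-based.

l=1 r=11: -6+38=32 >0, r--
l=1 r=10: -6+36=30 >0, r--
l=1 r=9: -6+34=28 >0, r--

l=1, r=8, sum=27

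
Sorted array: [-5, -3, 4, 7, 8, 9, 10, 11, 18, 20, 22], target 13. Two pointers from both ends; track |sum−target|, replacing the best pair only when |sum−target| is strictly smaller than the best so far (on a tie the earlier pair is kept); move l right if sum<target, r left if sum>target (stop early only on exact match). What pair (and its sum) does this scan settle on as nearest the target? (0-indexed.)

pair (-5, 18) with sum 13 (|Δ|=0)

[0,10] -5+22=17 d=4 * → r--
[0,9] -5+20=15 d=2 * → r--
[0,8] -5+18=13 d=0 * → stop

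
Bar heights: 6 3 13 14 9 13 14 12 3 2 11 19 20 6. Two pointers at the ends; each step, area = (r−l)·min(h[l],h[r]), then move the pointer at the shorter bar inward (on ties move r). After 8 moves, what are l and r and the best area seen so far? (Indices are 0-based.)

l=7, r=12, best area=130

l=0 r=13: min(6,6)*13=78 best=78 *, r--
l=0 r=12: min(6,20)*12=72 best=78, l++
l=1 r=12: min(3,20)*11=33 best=78, l++
l=2 r=12: min(13,20)*10=130 best=130 *, l++
l=3 r=12: min(14,20)*9=126 best=130, l++
l=4 r=12: min(9,20)*8=72 best=130, l++
l=5 r=12: min(13,20)*7=91 best=130, l++
l=6 r=12: min(14,20)*6=84 best=130, l++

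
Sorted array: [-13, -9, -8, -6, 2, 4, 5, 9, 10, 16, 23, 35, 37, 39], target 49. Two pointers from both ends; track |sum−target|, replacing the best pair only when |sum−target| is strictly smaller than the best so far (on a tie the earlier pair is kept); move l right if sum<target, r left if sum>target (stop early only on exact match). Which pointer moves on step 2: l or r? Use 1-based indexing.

l

[1,14] -13+39=26 d=23 * → l++
[2,14] -9+39=30 d=19 * → l++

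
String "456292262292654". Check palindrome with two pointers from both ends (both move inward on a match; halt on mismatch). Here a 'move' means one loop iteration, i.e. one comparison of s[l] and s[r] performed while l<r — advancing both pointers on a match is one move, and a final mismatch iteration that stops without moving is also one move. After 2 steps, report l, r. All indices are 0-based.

[0,14] '4'=='4' → l++,r--
[1,13] '5'=='5' → l++,r--

l=2, r=12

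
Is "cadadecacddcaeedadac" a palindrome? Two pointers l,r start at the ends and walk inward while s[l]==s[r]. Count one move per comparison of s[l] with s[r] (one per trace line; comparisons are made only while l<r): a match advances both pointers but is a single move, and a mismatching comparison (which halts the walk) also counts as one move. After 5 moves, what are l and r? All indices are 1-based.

l=6, r=15

[1,20] 'c'=='c' → l++,r--
[2,19] 'a'=='a' → l++,r--
[3,18] 'd'=='d' → l++,r--
[4,17] 'a'=='a' → l++,r--
[5,16] 'd'=='d' → l++,r--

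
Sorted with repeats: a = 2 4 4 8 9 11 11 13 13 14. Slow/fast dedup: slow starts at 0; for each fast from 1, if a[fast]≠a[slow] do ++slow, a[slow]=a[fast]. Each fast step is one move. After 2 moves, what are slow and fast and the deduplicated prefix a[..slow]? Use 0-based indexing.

slow=0 fast=1: a[fast]=4≠a[slow]=2 write a[1]=4, slow++,fast++
slow=1 fast=2: a[fast]=4=a[slow] dup, fast++

slow=1, fast=3, prefix=[2, 4]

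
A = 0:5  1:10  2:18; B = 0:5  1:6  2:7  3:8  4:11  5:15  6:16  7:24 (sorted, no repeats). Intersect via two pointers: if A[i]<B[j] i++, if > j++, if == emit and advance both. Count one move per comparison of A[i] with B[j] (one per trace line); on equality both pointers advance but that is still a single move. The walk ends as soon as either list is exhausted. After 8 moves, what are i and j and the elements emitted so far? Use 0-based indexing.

i=2, j=7, emitted=[5]

i=0 j=0: 5==5 emit, i++,j++
i=1 j=1: 10>6, j++
i=1 j=2: 10>7, j++
i=1 j=3: 10>8, j++
i=1 j=4: 10<11, i++
i=2 j=4: 18>11, j++
i=2 j=5: 18>15, j++
i=2 j=6: 18>16, j++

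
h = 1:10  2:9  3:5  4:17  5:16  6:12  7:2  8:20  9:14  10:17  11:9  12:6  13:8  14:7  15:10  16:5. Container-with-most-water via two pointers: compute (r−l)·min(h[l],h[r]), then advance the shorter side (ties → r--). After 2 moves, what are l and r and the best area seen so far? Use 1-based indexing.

l=1, r=14, best area=140

l=1 r=16: min(10,5)*15=75 best=75 *, r--
l=1 r=15: min(10,10)*14=140 best=140 *, r--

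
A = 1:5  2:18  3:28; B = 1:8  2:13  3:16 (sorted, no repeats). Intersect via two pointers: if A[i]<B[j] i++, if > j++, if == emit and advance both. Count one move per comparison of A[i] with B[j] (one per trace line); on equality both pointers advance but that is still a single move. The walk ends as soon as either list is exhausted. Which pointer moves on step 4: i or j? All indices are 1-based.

j

[i=1,j=1] 5<8 → i++
[i=2,j=1] 18>8 → j++
[i=2,j=2] 18>13 → j++
[i=2,j=3] 18>16 → j++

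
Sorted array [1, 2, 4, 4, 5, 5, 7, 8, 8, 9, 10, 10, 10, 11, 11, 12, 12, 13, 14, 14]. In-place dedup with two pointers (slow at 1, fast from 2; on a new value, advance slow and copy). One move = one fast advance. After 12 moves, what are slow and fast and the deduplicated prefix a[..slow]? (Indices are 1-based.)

slow=8, fast=14, prefix=[1, 2, 4, 5, 7, 8, 9, 10]

slow=1 fast=2: a[fast]=2≠a[slow]=1 write a[2]=2, slow++,fast++
slow=2 fast=3: a[fast]=4≠a[slow]=2 write a[3]=4, slow++,fast++
slow=3 fast=4: a[fast]=4=a[slow] dup, fast++
slow=3 fast=5: a[fast]=5≠a[slow]=4 write a[4]=5, slow++,fast++
slow=4 fast=6: a[fast]=5=a[slow] dup, fast++
slow=4 fast=7: a[fast]=7≠a[slow]=5 write a[5]=7, slow++,fast++
slow=5 fast=8: a[fast]=8≠a[slow]=7 write a[6]=8, slow++,fast++
slow=6 fast=9: a[fast]=8=a[slow] dup, fast++
slow=6 fast=10: a[fast]=9≠a[slow]=8 write a[7]=9, slow++,fast++
slow=7 fast=11: a[fast]=10≠a[slow]=9 write a[8]=10, slow++,fast++
slow=8 fast=12: a[fast]=10=a[slow] dup, fast++
slow=8 fast=13: a[fast]=10=a[slow] dup, fast++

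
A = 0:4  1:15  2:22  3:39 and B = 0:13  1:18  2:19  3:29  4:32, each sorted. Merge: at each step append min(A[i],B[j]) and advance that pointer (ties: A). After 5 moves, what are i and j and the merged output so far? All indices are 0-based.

i=2, j=3, merged so far=[4, 13, 15, 18, 19]

i=0 j=0: A[i]=4<=B[j]=13 take 4, i++
i=1 j=0: A[i]=15>B[j]=13 take 13, j++
i=1 j=1: A[i]=15<=B[j]=18 take 15, i++
i=2 j=1: A[i]=22>B[j]=18 take 18, j++
i=2 j=2: A[i]=22>B[j]=19 take 19, j++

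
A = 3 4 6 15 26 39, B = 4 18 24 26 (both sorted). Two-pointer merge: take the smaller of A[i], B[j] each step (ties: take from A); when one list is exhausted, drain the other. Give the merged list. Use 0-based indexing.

i=0 j=0: A[i]=3<=B[j]=4 take 3, i++
i=1 j=0: A[i]=4<=B[j]=4 take 4, i++
i=2 j=0: A[i]=6>B[j]=4 take 4, j++
i=2 j=1: A[i]=6<=B[j]=18 take 6, i++
i=3 j=1: A[i]=15<=B[j]=18 take 15, i++
i=4 j=1: A[i]=26>B[j]=18 take 18, j++
i=4 j=2: A[i]=26>B[j]=24 take 24, j++
i=4 j=3: A[i]=26<=B[j]=26 take 26, i++
i=5 j=3: A[i]=39>B[j]=26 take 26, j++
i=5 j=4: B done, take A[i]=39, i++

[3, 4, 4, 6, 15, 18, 24, 26, 26, 39]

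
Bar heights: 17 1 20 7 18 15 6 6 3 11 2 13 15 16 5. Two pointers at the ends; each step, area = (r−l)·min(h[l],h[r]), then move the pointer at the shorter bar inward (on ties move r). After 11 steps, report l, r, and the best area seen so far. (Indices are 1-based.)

l=1 r=15: min(17,5)*14=70 best=70 *, r--
l=1 r=14: min(17,16)*13=208 best=208 *, r--
l=1 r=13: min(17,15)*12=180 best=208, r--
l=1 r=12: min(17,13)*11=143 best=208, r--
l=1 r=11: min(17,2)*10=20 best=208, r--
l=1 r=10: min(17,11)*9=99 best=208, r--
l=1 r=9: min(17,3)*8=24 best=208, r--
l=1 r=8: min(17,6)*7=42 best=208, r--
l=1 r=7: min(17,6)*6=36 best=208, r--
l=1 r=6: min(17,15)*5=75 best=208, r--
l=1 r=5: min(17,18)*4=68 best=208, l++

l=2, r=5, best area=208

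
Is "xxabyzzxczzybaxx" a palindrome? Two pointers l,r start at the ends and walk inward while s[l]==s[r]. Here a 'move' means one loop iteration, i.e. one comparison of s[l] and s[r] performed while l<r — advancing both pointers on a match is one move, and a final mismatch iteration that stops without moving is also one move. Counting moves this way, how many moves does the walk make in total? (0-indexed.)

l=0 r=15: 'x'=='x', l++,r--
l=1 r=14: 'x'=='x', l++,r--
l=2 r=13: 'a'=='a', l++,r--
l=3 r=12: 'b'=='b', l++,r--
l=4 r=11: 'y'=='y', l++,r--
l=5 r=10: 'z'=='z', l++,r--
l=6 r=9: 'z'=='z', l++,r--
l=7 r=8: 'x'!='c', stop

8 moves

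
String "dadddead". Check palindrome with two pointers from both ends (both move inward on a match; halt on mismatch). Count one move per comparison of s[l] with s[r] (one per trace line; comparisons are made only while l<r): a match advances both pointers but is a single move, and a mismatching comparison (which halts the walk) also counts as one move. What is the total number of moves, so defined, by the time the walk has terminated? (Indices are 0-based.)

l=0 r=7: 'd'=='d', l++,r--
l=1 r=6: 'a'=='a', l++,r--
l=2 r=5: 'd'!='e', stop

3 moves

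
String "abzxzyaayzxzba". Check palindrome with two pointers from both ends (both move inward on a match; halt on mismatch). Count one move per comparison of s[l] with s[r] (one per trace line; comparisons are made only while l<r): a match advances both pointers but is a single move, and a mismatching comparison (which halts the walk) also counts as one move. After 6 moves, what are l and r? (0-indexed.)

l=6, r=7

l=0 r=13: 'a'=='a', l++,r--
l=1 r=12: 'b'=='b', l++,r--
l=2 r=11: 'z'=='z', l++,r--
l=3 r=10: 'x'=='x', l++,r--
l=4 r=9: 'z'=='z', l++,r--
l=5 r=8: 'y'=='y', l++,r--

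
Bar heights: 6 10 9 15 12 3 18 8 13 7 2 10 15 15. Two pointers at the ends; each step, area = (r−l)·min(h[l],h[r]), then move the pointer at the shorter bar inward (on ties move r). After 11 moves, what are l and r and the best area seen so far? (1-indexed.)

l=5, r=7, best area=150

[1,14] min(6,15)*13=78 best=78 * → l++
[2,14] min(10,15)*12=120 best=120 * → l++
[3,14] min(9,15)*11=99 best=120 → l++
[4,14] min(15,15)*10=150 best=150 * → r--
[4,13] min(15,15)*9=135 best=150 → r--
[4,12] min(15,10)*8=80 best=150 → r--
[4,11] min(15,2)*7=14 best=150 → r--
[4,10] min(15,7)*6=42 best=150 → r--
[4,9] min(15,13)*5=65 best=150 → r--
[4,8] min(15,8)*4=32 best=150 → r--
[4,7] min(15,18)*3=45 best=150 → l++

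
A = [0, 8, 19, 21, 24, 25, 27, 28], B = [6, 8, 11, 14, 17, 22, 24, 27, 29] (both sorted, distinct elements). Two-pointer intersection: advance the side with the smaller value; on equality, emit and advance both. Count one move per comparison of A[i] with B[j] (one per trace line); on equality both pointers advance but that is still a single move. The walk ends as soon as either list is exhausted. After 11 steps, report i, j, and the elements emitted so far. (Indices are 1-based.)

i=7, j=8, emitted=[8, 24]

i=1 j=1: 0<6, i++
i=2 j=1: 8>6, j++
i=2 j=2: 8==8 emit, i++,j++
i=3 j=3: 19>11, j++
i=3 j=4: 19>14, j++
i=3 j=5: 19>17, j++
i=3 j=6: 19<22, i++
i=4 j=6: 21<22, i++
i=5 j=6: 24>22, j++
i=5 j=7: 24==24 emit, i++,j++
i=6 j=8: 25<27, i++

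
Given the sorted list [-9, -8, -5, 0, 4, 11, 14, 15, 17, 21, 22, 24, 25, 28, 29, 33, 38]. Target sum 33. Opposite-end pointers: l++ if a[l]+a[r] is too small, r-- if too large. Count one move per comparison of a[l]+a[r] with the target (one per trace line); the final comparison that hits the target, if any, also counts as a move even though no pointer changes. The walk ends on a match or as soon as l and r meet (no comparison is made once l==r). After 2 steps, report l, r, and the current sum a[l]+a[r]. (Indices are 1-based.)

l=3, r=17, sum=33

[1,17] -9+38=29 <33 → l++
[2,17] -8+38=30 <33 → l++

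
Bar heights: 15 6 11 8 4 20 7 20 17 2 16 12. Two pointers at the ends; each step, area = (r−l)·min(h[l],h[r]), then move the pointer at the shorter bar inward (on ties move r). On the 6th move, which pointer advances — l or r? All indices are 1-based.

l

[1,12] min(15,12)*11=132 best=132 * → r--
[1,11] min(15,16)*10=150 best=150 * → l++
[2,11] min(6,16)*9=54 best=150 → l++
[3,11] min(11,16)*8=88 best=150 → l++
[4,11] min(8,16)*7=56 best=150 → l++
[5,11] min(4,16)*6=24 best=150 → l++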